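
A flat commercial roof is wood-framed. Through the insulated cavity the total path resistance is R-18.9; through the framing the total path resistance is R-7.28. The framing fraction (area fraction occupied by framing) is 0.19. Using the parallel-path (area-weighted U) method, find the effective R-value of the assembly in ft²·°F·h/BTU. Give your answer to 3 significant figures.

U_eff = 0.81/18.9 + 0.19/7.28 = 0.04286 + 0.0261 = 0.06896
R_eff = 1/U_eff = 14.5 ft²·°F·h/BTU

14.5 ft²·°F·h/BTU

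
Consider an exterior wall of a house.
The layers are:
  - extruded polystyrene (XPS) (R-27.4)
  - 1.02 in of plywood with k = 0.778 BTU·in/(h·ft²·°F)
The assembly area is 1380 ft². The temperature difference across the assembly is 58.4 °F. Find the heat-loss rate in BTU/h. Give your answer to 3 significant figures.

2810 BTU/h

1.02/0.778 = 1.311
R_total = 27.4 + 1.311 = 28.71 ft²·°F·h/BTU
Q = A·ΔT/R = 1380 × 58.4 / 28.71 = 2807 BTU/h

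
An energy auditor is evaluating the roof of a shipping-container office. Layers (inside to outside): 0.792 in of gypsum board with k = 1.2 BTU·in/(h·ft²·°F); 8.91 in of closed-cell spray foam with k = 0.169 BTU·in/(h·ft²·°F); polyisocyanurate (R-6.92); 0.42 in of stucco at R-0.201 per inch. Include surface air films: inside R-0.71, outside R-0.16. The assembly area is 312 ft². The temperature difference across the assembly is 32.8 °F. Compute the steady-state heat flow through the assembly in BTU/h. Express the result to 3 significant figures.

0.792/1.2 = 0.66
8.91/0.169 = 52.72
0.42 × 0.201 = 0.08442
R_total = 0.71 + 0.66 + 52.72 + 6.92 + 0.08442 + 0.16 = 61.26 ft²·°F·h/BTU
Q = A·ΔT/R = 312 × 32.8 / 61.26 = 167.1 BTU/h

167 BTU/h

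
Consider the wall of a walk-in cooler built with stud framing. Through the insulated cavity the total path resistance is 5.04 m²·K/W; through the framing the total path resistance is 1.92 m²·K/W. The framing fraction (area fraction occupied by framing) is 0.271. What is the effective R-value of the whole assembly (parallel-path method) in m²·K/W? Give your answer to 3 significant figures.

3.50 m²·K/W

U_eff = 0.729/5.04 + 0.271/1.92 = 0.1446 + 0.1411 = 0.2858
R_eff = 1/U_eff = 3.499 m²·K/W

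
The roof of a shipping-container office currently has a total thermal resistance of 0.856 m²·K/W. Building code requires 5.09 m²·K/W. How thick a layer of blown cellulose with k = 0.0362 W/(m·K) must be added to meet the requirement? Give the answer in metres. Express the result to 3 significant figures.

ΔR = 5.09 − 0.856 = 4.234 m²·K/W
L = ΔR × k = 4.234 × 0.0362 = 0.1533 m

0.153 m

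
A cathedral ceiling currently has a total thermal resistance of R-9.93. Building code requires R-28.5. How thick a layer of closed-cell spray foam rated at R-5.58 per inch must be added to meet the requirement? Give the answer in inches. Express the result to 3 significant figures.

ΔR = 28.5 − 9.93 = 18.57 ft²·°F·h/BTU
L = ΔR / (R/in) = 18.57/5.58 = 3.328 in

3.33 in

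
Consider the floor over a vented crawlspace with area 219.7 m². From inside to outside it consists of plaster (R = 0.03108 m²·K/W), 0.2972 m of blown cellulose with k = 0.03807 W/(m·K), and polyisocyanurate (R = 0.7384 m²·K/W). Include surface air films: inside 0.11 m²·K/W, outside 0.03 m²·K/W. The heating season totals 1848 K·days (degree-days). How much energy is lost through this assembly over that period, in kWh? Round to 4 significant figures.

1118 kWh

0.2972/0.03807 = 7.8067
R_total = 0.11 + 0.03108 + 7.8067 + 0.7384 + 0.03 = 8.7162 m²·K/W
E = A × HDD × 24 / R / 1000 = 219.7 × 1848 × 24 / 8.7162 / 1000 = 1117.9 kWh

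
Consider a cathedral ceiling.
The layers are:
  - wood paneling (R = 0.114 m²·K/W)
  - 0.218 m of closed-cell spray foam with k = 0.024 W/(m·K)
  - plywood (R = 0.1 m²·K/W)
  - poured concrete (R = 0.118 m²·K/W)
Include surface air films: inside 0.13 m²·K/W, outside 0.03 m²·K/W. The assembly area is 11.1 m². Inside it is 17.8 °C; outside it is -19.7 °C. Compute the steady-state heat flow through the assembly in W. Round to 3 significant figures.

43.5 W

0.218/0.024 = 9.083
R_total = 0.13 + 0.114 + 9.083 + 0.1 + 0.118 + 0.03 = 9.575 m²·K/W
Q = A·ΔT/R = 11.1 × (17.8 − (-19.7)) / 9.575 = 43.47 W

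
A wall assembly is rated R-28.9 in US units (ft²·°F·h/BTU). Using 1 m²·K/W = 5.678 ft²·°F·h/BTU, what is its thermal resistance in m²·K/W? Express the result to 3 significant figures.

5.09 m²·K/W

R_SI = 28.9/5.678 = 5.09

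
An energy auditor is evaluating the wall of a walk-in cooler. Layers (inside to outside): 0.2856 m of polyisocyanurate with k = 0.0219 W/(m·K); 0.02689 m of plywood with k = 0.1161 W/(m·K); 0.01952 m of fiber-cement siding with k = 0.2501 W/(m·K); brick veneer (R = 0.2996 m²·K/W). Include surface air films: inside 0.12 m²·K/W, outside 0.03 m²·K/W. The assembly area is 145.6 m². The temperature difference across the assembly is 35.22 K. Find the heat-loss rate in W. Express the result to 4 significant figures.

371.6 W

0.2856/0.0219 = 13.041
0.02689/0.1161 = 0.23161
0.01952/0.2501 = 0.078049
R_total = 0.12 + 13.041 + 0.23161 + 0.078049 + 0.2996 + 0.03 = 13.8 m²·K/W
Q = A·ΔT/R = 145.6 × 35.22 / 13.8 = 371.59 W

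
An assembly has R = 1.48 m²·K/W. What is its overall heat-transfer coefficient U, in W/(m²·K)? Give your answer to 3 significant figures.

U = 1/R = 1/1.48 = 0.6757

0.676 W/(m²·K)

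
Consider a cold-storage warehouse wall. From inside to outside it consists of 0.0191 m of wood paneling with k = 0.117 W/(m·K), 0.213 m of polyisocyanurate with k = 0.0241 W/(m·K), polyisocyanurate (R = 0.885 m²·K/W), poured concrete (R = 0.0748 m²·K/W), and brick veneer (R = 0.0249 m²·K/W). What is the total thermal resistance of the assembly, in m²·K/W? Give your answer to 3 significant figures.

0.0191/0.117 = 0.1632
0.213/0.0241 = 8.838
R_total = 0.1632 + 8.838 + 0.885 + 0.0748 + 0.0249 = 9.986 m²·K/W

9.99 m²·K/W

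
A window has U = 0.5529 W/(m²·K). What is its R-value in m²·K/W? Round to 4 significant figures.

1.809 m²·K/W

R = 1/U = 1/0.5529 = 1.8086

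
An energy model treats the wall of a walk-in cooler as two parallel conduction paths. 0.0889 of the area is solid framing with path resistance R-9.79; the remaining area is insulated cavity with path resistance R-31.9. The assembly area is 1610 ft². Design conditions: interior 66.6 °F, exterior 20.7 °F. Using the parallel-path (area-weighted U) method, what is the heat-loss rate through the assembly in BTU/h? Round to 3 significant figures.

U_eff = 0.9111/31.9 + 0.0889/9.79 = 0.02856 + 0.009081 = 0.03764
R_eff = 1/U_eff = 26.57 ft²·°F·h/BTU
Q = 1610 × (66.6 − 20.7) / 26.57 = 2782 BTU/h

2780 BTU/h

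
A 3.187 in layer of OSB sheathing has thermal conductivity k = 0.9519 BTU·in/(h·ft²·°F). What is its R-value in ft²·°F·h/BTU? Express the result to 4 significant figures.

3.348 ft²·°F·h/BTU

R = L/k = 3.187/0.9519 = 3.348 ft²·°F·h/BTU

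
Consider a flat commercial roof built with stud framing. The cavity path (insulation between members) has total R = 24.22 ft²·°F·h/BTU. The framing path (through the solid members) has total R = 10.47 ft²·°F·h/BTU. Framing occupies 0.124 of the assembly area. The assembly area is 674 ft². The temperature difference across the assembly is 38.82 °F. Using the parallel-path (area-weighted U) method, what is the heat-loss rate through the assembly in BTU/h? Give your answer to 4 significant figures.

U_eff = 0.876/24.22 + 0.124/10.47 = 0.036168 + 0.011843 = 0.048012
R_eff = 1/U_eff = 20.828 ft²·°F·h/BTU
Q = 674 × 38.82 / 20.828 = 1256.2 BTU/h

1256 BTU/h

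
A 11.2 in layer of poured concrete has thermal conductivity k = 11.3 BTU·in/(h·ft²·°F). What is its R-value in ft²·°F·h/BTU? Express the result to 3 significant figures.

R = L/k = 11.2/11.3 = 0.9912 ft²·°F·h/BTU

0.991 ft²·°F·h/BTU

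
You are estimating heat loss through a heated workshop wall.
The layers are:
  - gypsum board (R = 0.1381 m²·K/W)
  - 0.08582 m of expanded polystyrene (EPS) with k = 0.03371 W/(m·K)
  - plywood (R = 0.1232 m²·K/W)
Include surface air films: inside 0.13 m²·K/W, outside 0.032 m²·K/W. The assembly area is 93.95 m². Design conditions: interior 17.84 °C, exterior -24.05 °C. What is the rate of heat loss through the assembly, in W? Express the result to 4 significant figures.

0.08582/0.03371 = 2.5458
R_total = 0.13 + 0.1381 + 2.5458 + 0.1232 + 0.032 = 2.9691 m²·K/W
Q = A·ΔT/R = 93.95 × (17.84 − (-24.05)) / 2.9691 = 1325.5 W

1325 W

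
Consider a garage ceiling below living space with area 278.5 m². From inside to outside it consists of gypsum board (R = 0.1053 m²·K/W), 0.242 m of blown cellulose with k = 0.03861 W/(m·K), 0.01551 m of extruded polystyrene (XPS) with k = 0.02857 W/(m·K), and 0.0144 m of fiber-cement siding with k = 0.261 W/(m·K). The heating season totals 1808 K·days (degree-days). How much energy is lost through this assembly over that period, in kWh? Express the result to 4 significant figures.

1734 kWh

0.242/0.03861 = 6.2678
0.01551/0.02857 = 0.54288
0.0144/0.261 = 0.055172
R_total = 0.1053 + 6.2678 + 0.54288 + 0.055172 = 6.9712 m²·K/W
E = A × HDD × 24 / R / 1000 = 278.5 × 1808 × 24 / 6.9712 / 1000 = 1733.5 kWh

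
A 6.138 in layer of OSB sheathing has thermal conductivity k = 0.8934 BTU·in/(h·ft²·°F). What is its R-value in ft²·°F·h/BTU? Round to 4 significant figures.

R = L/k = 6.138/0.8934 = 6.8704 ft²·°F·h/BTU

6.870 ft²·°F·h/BTU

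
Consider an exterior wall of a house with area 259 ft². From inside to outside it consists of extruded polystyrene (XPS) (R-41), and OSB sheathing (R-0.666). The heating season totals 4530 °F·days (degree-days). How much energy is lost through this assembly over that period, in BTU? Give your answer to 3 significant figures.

R_total = 41 + 0.666 = 41.67 ft²·°F·h/BTU
E = A × HDD × 24 / R = 259 × 4530 × 24 / 41.67 = 675800 BTU

676000 BTU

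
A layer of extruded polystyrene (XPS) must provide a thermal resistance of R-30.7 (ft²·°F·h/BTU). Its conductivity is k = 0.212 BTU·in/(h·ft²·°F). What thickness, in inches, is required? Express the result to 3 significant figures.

6.51 in

L = R × k = 30.7 × 0.212 = 6.508 in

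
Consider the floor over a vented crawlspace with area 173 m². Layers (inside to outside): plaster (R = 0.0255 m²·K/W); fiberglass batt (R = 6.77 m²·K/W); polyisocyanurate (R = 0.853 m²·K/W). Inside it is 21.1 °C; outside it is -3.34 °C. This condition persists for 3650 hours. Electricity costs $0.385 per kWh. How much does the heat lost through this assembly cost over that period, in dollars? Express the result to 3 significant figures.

R_total = 0.0255 + 6.77 + 0.853 = 7.648 m²·K/W
Q = 173 × (21.1 − (-3.34)) / 7.648 = 552.8 W
E = 552.8 W × 3650 h / 1000 = 2018 kWh
Cost = 2018 × 0.385 = $776.8

777 dollars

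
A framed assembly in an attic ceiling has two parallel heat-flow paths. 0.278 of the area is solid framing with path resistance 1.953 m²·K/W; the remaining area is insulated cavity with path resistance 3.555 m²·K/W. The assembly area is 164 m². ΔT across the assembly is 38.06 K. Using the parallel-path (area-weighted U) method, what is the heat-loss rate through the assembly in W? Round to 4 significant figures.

2156 W

U_eff = 0.722/3.555 + 0.278/1.953 = 0.20309 + 0.14235 = 0.34544
R_eff = 1/U_eff = 2.8949 m²·K/W
Q = 164 × 38.06 / 2.8949 = 2156.2 W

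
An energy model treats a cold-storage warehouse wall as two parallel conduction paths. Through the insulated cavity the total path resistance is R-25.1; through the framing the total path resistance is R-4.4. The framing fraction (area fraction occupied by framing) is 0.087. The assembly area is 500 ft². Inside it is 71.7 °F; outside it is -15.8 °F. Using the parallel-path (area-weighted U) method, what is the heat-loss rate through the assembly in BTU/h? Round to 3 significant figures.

U_eff = 0.913/25.1 + 0.087/4.4 = 0.03637 + 0.01977 = 0.05615
R_eff = 1/U_eff = 17.81 ft²·°F·h/BTU
Q = 500 × (71.7 − (-15.8)) / 17.81 = 2456 BTU/h

2460 BTU/h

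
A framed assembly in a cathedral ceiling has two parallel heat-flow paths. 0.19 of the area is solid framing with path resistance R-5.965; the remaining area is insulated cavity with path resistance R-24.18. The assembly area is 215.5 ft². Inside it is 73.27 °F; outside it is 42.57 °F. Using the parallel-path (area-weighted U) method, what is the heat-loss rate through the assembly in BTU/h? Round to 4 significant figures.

U_eff = 0.81/24.18 + 0.19/5.965 = 0.033499 + 0.031852 = 0.065351
R_eff = 1/U_eff = 15.302 ft²·°F·h/BTU
Q = 215.5 × (73.27 − 42.57) / 15.302 = 432.35 BTU/h

432.4 BTU/h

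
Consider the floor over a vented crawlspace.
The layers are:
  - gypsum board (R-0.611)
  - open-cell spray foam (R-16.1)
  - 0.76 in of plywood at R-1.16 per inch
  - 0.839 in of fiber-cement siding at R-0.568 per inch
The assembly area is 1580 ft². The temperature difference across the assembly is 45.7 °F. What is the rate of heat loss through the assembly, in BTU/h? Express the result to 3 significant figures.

0.76 × 1.16 = 0.8816
0.839 × 0.568 = 0.4766
R_total = 0.611 + 16.1 + 0.8816 + 0.4766 = 18.07 ft²·°F·h/BTU
Q = A·ΔT/R = 1580 × 45.7 / 18.07 = 3996 BTU/h

4000 BTU/h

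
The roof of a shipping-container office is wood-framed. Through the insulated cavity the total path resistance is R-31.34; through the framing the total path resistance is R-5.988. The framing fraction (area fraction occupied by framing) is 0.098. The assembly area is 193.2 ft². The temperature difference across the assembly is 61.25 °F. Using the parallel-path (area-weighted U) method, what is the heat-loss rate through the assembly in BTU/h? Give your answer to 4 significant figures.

534.2 BTU/h

U_eff = 0.902/31.34 + 0.098/5.988 = 0.028781 + 0.016366 = 0.045147
R_eff = 1/U_eff = 22.15 ft²·°F·h/BTU
Q = 193.2 × 61.25 / 22.15 = 534.25 BTU/h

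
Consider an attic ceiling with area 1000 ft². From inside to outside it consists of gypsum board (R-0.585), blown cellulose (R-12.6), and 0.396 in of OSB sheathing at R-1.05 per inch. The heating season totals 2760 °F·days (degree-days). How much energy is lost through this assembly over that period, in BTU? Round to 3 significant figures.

0.396 × 1.05 = 0.4158
R_total = 0.585 + 12.6 + 0.4158 = 13.6 ft²·°F·h/BTU
E = A × HDD × 24 / R = 1000 × 2760 × 24 / 13.6 = 4870000 BTU

4870000 BTU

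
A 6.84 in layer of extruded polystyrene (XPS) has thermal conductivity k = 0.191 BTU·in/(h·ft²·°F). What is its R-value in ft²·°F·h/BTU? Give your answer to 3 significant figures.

35.8 ft²·°F·h/BTU

R = L/k = 6.84/0.191 = 35.81 ft²·°F·h/BTU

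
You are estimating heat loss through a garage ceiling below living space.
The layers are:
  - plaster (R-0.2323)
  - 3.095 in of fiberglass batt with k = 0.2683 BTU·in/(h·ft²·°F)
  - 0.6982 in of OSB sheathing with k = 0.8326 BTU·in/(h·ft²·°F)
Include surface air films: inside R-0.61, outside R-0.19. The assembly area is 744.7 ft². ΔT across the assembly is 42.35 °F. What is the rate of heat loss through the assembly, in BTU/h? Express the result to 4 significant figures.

2352 BTU/h

3.095/0.2683 = 11.536
0.6982/0.8326 = 0.83858
R_total = 0.61 + 0.2323 + 11.536 + 0.83858 + 0.19 = 13.406 ft²·°F·h/BTU
Q = A·ΔT/R = 744.7 × 42.35 / 13.406 = 2352.4 BTU/h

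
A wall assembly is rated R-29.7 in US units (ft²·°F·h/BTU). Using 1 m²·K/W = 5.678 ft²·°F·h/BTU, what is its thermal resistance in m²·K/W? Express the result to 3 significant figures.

R_SI = 29.7/5.678 = 5.231

5.23 m²·K/W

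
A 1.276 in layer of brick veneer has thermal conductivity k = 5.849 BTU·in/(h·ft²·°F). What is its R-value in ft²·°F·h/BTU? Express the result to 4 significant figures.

0.2182 ft²·°F·h/BTU

R = L/k = 1.276/5.849 = 0.21816 ft²·°F·h/BTU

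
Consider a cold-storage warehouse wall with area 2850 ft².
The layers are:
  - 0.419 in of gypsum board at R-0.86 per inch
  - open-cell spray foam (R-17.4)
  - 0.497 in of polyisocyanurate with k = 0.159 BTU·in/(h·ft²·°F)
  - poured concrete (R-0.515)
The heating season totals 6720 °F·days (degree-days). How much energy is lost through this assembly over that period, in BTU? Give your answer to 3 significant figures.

21500000 BTU

0.419 × 0.86 = 0.3603
0.497/0.159 = 3.126
R_total = 0.3603 + 17.4 + 3.126 + 0.515 = 21.4 ft²·°F·h/BTU
E = A × HDD × 24 / R = 2850 × 6720 × 24 / 21.4 = 21480000 BTU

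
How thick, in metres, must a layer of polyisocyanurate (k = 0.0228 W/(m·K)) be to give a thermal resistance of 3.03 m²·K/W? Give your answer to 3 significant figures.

0.0691 m

L = R·k = 3.03 × 0.0228 = 0.06908 m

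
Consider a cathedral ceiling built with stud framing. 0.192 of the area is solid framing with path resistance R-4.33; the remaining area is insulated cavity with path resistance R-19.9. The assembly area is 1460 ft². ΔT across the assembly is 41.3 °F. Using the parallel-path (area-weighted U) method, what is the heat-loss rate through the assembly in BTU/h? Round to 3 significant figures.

U_eff = 0.808/19.9 + 0.192/4.33 = 0.0406 + 0.04434 = 0.08494
R_eff = 1/U_eff = 11.77 ft²·°F·h/BTU
Q = 1460 × 41.3 / 11.77 = 5122 BTU/h

5120 BTU/h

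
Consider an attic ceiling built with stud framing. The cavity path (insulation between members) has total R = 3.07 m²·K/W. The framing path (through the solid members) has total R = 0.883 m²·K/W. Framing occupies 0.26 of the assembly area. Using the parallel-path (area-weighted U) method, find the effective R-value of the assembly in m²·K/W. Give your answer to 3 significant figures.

1.87 m²·K/W

U_eff = 0.74/3.07 + 0.26/0.883 = 0.241 + 0.2945 = 0.5355
R_eff = 1/U_eff = 1.867 m²·K/W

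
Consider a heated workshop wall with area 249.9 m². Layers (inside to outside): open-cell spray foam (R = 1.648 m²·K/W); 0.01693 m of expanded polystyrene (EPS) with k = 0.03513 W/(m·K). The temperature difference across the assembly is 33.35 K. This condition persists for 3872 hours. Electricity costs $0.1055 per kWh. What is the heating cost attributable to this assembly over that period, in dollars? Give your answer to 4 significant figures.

1598 dollars

0.01693/0.03513 = 0.48192
R_total = 1.648 + 0.48192 = 2.1299 m²·K/W
Q = 249.9 × 33.35 / 2.1299 = 3912.9 W
E = 3912.9 W × 3872 h / 1000 = 15151 kWh
Cost = 15151 × 0.1055 = $1598.4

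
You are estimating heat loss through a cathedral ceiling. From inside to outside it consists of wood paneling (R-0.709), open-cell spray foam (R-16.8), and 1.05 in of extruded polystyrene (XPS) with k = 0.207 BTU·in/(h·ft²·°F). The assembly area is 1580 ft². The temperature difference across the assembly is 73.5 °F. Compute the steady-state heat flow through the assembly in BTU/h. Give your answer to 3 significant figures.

1.05/0.207 = 5.072
R_total = 0.709 + 16.8 + 5.072 = 22.58 ft²·°F·h/BTU
Q = A·ΔT/R = 1580 × 73.5 / 22.58 = 5143 BTU/h

5140 BTU/h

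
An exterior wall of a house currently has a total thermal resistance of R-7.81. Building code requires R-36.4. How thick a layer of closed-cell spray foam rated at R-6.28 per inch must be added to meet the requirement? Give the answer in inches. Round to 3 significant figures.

ΔR = 36.4 − 7.81 = 28.59 ft²·°F·h/BTU
L = ΔR / (R/in) = 28.59/6.28 = 4.553 in

4.55 in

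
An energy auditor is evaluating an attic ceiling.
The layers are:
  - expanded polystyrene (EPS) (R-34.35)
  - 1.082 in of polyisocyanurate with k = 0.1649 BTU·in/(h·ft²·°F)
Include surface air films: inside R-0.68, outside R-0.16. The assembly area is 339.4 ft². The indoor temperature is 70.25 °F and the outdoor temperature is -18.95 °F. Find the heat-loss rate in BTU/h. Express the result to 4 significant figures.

725.1 BTU/h

1.082/0.1649 = 6.5616
R_total = 0.68 + 34.35 + 6.5616 + 0.16 = 41.752 ft²·°F·h/BTU
Q = A·ΔT/R = 339.4 × (70.25 − (-18.95)) / 41.752 = 725.11 BTU/h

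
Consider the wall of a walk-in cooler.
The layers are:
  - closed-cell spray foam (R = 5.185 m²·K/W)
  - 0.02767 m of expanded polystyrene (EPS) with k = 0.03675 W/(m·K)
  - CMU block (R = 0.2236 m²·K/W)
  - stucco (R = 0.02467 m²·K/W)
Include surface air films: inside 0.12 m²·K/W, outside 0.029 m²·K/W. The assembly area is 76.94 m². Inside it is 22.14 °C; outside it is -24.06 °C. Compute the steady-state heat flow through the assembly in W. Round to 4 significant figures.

561.1 W

0.02767/0.03675 = 0.75293
R_total = 0.12 + 5.185 + 0.75293 + 0.2236 + 0.02467 + 0.029 = 6.3352 m²·K/W
Q = A·ΔT/R = 76.94 × (22.14 − (-24.06)) / 6.3352 = 561.09 W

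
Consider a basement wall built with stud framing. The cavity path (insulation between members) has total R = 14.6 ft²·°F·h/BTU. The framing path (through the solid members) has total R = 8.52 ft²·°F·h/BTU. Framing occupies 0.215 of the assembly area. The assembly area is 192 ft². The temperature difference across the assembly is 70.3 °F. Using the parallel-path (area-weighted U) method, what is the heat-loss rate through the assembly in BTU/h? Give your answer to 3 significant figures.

U_eff = 0.785/14.6 + 0.215/8.52 = 0.05377 + 0.02523 = 0.079
R_eff = 1/U_eff = 12.66 ft²·°F·h/BTU
Q = 192 × 70.3 / 12.66 = 1066 BTU/h

1070 BTU/h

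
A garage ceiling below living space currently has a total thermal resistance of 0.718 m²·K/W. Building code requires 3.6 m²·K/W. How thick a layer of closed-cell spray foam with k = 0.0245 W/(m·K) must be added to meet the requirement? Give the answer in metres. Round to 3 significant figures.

ΔR = 3.6 − 0.718 = 2.882 m²·K/W
L = ΔR × k = 2.882 × 0.0245 = 0.07061 m

0.0706 m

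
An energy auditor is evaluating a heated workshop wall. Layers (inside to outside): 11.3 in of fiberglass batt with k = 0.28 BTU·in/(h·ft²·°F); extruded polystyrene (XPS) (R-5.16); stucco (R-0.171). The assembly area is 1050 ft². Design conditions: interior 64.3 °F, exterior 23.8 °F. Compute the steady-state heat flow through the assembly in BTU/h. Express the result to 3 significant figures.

11.3/0.28 = 40.36
R_total = 40.36 + 5.16 + 0.171 = 45.69 ft²·°F·h/BTU
Q = A·ΔT/R = 1050 × (64.3 − 23.8) / 45.69 = 930.8 BTU/h

931 BTU/h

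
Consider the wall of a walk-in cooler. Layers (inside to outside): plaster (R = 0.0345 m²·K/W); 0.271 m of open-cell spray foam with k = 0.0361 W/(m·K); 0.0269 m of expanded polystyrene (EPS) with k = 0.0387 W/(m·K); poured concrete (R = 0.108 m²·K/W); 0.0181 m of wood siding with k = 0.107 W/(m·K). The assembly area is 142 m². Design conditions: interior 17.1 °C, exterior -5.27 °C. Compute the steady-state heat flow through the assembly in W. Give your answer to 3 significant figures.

373 W

0.271/0.0361 = 7.507
0.0269/0.0387 = 0.6951
0.0181/0.107 = 0.1692
R_total = 0.0345 + 7.507 + 0.6951 + 0.108 + 0.1692 = 8.514 m²·K/W
Q = A·ΔT/R = 142 × (17.1 − (-5.27)) / 8.514 = 373.1 W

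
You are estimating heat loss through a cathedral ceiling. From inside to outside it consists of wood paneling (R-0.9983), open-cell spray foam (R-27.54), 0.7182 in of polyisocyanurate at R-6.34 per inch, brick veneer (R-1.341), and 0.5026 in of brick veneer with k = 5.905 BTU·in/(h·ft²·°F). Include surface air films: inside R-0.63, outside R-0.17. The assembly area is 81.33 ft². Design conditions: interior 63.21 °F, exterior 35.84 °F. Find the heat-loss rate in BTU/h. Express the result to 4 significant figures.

63.03 BTU/h

0.7182 × 6.34 = 4.5534
0.5026/5.905 = 0.085114
R_total = 0.63 + 0.9983 + 27.54 + 4.5534 + 1.341 + 0.085114 + 0.17 = 35.318 ft²·°F·h/BTU
Q = A·ΔT/R = 81.33 × (63.21 − 35.84) / 35.318 = 63.028 BTU/h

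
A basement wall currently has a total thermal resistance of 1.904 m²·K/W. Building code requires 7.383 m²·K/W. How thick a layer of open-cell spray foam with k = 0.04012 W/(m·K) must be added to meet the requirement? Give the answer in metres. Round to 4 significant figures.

0.2198 m

ΔR = 7.383 − 1.904 = 5.479 m²·K/W
L = ΔR × k = 5.479 × 0.04012 = 0.21982 m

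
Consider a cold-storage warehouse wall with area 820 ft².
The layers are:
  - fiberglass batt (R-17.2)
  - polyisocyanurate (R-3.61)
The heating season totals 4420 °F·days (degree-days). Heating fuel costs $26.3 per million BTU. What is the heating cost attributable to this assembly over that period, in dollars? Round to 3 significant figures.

110 dollars

R_total = 17.2 + 3.61 = 20.81 ft²·°F·h/BTU
E = A × HDD × 24 / R = 820 × 4420 × 24 / 20.81 = 4180000 BTU
Cost = 4180000/10⁶ × 26.3 = $109.9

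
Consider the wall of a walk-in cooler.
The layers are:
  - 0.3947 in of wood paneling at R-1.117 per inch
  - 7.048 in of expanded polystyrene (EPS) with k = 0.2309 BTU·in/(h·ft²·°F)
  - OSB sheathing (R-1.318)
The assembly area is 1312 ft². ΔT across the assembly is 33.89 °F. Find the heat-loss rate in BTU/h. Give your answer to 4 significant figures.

0.3947 × 1.117 = 0.44088
7.048/0.2309 = 30.524
R_total = 0.44088 + 30.524 + 1.318 = 32.283 ft²·°F·h/BTU
Q = A·ΔT/R = 1312 × 33.89 / 32.283 = 1377.3 BTU/h

1377 BTU/h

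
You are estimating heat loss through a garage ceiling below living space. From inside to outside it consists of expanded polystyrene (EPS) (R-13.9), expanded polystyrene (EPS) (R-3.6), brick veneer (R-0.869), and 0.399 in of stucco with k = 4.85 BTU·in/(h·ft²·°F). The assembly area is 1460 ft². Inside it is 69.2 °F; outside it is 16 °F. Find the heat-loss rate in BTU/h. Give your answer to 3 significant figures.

0.399/4.85 = 0.08227
R_total = 13.9 + 3.6 + 0.869 + 0.08227 = 18.45 ft²·°F·h/BTU
Q = A·ΔT/R = 1460 × (69.2 − 16) / 18.45 = 4210 BTU/h

4210 BTU/h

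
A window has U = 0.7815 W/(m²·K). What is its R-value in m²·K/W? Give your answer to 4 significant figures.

R = 1/U = 1/0.7815 = 1.2796

1.280 m²·K/W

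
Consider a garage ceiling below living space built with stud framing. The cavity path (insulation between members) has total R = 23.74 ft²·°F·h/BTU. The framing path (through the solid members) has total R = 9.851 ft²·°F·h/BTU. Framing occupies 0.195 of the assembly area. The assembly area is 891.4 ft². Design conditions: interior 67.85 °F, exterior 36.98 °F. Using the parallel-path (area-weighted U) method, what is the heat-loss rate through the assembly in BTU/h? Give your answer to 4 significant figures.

U_eff = 0.805/23.74 + 0.195/9.851 = 0.033909 + 0.019795 = 0.053704
R_eff = 1/U_eff = 18.621 ft²·°F·h/BTU
Q = 891.4 × (67.85 − 36.98) / 18.621 = 1477.8 BTU/h

1478 BTU/h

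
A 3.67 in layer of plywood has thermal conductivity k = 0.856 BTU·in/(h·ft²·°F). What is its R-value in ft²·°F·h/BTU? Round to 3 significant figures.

4.29 ft²·°F·h/BTU

R = L/k = 3.67/0.856 = 4.287 ft²·°F·h/BTU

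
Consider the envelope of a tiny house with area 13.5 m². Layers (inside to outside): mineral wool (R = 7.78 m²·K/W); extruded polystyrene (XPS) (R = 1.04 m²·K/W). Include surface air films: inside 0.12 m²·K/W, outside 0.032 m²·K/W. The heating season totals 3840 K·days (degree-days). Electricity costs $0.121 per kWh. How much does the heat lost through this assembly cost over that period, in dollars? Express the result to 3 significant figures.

R_total = 0.12 + 7.78 + 1.04 + 0.032 = 8.972 m²·K/W
E = A × HDD × 24 / R / 1000 = 13.5 × 3840 × 24 / 8.972 / 1000 = 138.7 kWh
Cost = 138.7 × 0.121 = $16.78

16.8 dollars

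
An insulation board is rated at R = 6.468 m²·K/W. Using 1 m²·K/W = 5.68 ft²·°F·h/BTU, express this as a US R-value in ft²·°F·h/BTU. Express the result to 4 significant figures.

R_US = 6.468 × 5.68 = 36.738

36.74 ft²·°F·h/BTU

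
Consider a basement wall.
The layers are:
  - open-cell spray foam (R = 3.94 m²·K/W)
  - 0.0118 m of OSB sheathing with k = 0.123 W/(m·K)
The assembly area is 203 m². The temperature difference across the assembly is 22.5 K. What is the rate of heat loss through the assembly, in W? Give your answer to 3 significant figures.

1130 W

0.0118/0.123 = 0.09593
R_total = 3.94 + 0.09593 = 4.036 m²·K/W
Q = A·ΔT/R = 203 × 22.5 / 4.036 = 1132 W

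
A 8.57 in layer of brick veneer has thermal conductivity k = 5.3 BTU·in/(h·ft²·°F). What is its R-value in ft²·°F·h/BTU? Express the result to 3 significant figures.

R = L/k = 8.57/5.3 = 1.617 ft²·°F·h/BTU

1.62 ft²·°F·h/BTU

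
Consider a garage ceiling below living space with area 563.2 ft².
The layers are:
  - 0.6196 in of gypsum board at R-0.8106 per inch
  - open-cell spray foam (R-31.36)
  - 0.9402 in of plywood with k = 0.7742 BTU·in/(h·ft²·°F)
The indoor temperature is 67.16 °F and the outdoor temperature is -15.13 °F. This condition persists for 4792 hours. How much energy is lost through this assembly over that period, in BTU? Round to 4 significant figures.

0.6196 × 0.8106 = 0.50225
0.9402/0.7742 = 1.2144
R_total = 0.50225 + 31.36 + 1.2144 = 33.077 ft²·°F·h/BTU
Q = 563.2 × (67.16 − (-15.13)) / 33.077 = 1401.2 BTU/h
E = 1401.2 × 4792 = 6714400 BTU

6714000 BTU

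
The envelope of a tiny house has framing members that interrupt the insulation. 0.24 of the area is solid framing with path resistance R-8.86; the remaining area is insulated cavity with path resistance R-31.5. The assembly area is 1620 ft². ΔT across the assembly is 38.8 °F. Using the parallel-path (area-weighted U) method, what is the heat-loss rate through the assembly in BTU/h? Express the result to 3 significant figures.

U_eff = 0.76/31.5 + 0.24/8.86 = 0.02413 + 0.02709 = 0.05122
R_eff = 1/U_eff = 19.53 ft²·°F·h/BTU
Q = 1620 × 38.8 / 19.53 = 3219 BTU/h

3220 BTU/h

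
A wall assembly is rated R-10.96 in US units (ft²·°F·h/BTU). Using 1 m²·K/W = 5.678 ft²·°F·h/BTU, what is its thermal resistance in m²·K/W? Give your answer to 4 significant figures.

R_SI = 10.96/5.678 = 1.9303

1.930 m²·K/W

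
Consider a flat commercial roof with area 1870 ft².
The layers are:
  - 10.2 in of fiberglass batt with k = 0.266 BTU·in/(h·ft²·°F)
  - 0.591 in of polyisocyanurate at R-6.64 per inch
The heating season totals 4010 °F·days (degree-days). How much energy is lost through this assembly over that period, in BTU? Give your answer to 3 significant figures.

4260000 BTU

10.2/0.266 = 38.35
0.591 × 6.64 = 3.924
R_total = 38.35 + 3.924 = 42.27 ft²·°F·h/BTU
E = A × HDD × 24 / R = 1870 × 4010 × 24 / 42.27 = 4258000 BTU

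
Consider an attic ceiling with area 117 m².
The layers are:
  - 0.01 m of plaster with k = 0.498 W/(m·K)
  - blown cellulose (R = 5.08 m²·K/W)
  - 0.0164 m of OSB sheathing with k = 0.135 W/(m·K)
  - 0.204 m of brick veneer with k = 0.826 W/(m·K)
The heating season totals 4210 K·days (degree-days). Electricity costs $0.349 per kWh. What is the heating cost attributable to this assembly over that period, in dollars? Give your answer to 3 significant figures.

0.01/0.498 = 0.02008
0.0164/0.135 = 0.1215
0.204/0.826 = 0.247
R_total = 0.02008 + 5.08 + 0.1215 + 0.247 = 5.469 m²·K/W
E = A × HDD × 24 / R / 1000 = 117 × 4210 × 24 / 5.469 / 1000 = 2162 kWh
Cost = 2162 × 0.349 = $754.5

754 dollars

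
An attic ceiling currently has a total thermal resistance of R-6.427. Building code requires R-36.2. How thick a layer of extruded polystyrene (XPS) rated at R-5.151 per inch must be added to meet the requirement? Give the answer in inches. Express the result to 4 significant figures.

ΔR = 36.2 − 6.427 = 29.773 ft²·°F·h/BTU
L = ΔR / (R/in) = 29.773/5.151 = 5.78 in

5.780 in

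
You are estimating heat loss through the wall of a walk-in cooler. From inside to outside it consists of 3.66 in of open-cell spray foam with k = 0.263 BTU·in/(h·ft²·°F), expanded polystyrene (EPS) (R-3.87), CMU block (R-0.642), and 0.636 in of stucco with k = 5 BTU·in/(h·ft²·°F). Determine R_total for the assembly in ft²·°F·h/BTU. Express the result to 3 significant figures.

18.6 ft²·°F·h/BTU

3.66/0.263 = 13.92
0.636/5 = 0.1272
R_total = 13.92 + 3.87 + 0.642 + 0.1272 = 18.56 ft²·°F·h/BTU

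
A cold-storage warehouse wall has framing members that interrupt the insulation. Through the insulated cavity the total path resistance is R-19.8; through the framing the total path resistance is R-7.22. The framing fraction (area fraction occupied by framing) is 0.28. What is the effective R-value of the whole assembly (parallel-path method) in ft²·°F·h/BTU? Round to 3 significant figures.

U_eff = 0.72/19.8 + 0.28/7.22 = 0.03636 + 0.03878 = 0.07514
R_eff = 1/U_eff = 13.31 ft²·°F·h/BTU

13.3 ft²·°F·h/BTU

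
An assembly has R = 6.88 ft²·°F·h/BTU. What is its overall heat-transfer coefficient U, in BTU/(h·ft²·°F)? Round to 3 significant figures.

0.145 BTU/(h·ft²·°F)

U = 1/R = 1/6.88 = 0.1453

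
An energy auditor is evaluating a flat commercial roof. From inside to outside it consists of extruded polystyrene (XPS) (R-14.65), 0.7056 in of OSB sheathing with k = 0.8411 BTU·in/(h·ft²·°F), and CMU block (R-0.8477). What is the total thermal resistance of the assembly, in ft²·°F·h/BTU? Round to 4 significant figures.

0.7056/0.8411 = 0.8389
R_total = 14.65 + 0.8389 + 0.8477 = 16.337 ft²·°F·h/BTU

16.34 ft²·°F·h/BTU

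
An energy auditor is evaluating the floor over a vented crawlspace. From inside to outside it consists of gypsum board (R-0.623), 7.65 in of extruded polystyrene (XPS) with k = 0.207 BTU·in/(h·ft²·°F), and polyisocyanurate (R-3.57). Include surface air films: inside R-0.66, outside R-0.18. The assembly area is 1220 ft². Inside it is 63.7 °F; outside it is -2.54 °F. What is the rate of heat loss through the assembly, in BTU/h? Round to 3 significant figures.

1920 BTU/h

7.65/0.207 = 36.96
R_total = 0.66 + 0.623 + 36.96 + 3.57 + 0.18 = 41.99 ft²·°F·h/BTU
Q = A·ΔT/R = 1220 × (63.7 − (-2.54)) / 41.99 = 1925 BTU/h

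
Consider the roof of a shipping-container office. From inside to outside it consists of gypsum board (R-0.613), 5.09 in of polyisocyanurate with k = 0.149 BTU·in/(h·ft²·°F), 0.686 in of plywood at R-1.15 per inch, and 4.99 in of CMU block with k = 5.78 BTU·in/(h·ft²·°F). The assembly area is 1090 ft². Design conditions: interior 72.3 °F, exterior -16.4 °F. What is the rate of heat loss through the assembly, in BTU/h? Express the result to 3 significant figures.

2650 BTU/h

5.09/0.149 = 34.16
0.686 × 1.15 = 0.7889
4.99/5.78 = 0.8633
R_total = 0.613 + 34.16 + 0.7889 + 0.8633 = 36.43 ft²·°F·h/BTU
Q = A·ΔT/R = 1090 × (72.3 − (-16.4)) / 36.43 = 2654 BTU/h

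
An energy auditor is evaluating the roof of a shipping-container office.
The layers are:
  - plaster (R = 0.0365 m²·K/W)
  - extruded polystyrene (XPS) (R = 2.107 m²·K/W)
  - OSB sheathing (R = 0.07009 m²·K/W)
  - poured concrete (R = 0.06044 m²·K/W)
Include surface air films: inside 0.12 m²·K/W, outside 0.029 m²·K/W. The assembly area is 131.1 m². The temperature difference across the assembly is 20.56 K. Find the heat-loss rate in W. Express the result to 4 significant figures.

1112 W

R_total = 0.12 + 0.0365 + 2.107 + 0.07009 + 0.06044 + 0.029 = 2.423 m²·K/W
Q = A·ΔT/R = 131.1 × 20.56 / 2.423 = 1112.4 W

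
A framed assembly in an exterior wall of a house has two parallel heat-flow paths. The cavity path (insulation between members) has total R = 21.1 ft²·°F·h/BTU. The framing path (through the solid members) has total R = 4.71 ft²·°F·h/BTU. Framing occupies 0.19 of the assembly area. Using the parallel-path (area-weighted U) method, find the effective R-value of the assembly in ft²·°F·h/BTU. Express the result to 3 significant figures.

12.7 ft²·°F·h/BTU

U_eff = 0.81/21.1 + 0.19/4.71 = 0.03839 + 0.04034 = 0.07873
R_eff = 1/U_eff = 12.7 ft²·°F·h/BTU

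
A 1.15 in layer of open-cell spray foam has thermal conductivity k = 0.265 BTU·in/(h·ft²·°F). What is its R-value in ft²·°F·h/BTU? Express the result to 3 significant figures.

R = L/k = 1.15/0.265 = 4.34 ft²·°F·h/BTU

4.34 ft²·°F·h/BTU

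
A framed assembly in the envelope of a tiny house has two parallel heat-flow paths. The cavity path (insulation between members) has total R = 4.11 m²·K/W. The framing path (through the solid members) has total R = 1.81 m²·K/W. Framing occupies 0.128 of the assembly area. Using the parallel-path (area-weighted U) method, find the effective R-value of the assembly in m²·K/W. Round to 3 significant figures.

3.54 m²·K/W

U_eff = 0.872/4.11 + 0.128/1.81 = 0.2122 + 0.07072 = 0.2829
R_eff = 1/U_eff = 3.535 m²·K/W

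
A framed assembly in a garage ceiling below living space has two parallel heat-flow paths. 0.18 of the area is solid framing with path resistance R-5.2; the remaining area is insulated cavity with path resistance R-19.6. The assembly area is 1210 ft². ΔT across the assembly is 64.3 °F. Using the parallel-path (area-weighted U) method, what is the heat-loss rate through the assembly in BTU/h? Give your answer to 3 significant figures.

U_eff = 0.82/19.6 + 0.18/5.2 = 0.04184 + 0.03462 = 0.07645
R_eff = 1/U_eff = 13.08 ft²·°F·h/BTU
Q = 1210 × 64.3 / 13.08 = 5948 BTU/h

5950 BTU/h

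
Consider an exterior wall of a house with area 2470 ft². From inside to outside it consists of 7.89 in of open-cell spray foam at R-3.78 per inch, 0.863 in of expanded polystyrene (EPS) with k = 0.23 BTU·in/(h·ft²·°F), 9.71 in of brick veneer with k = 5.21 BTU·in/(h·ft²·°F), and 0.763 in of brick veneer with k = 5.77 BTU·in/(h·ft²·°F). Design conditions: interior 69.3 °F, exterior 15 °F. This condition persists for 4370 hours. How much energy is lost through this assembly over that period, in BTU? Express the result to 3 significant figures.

16500000 BTU

7.89 × 3.78 = 29.82
0.863/0.23 = 3.752
9.71/5.21 = 1.864
0.763/5.77 = 0.1322
R_total = 29.82 + 3.752 + 1.864 + 0.1322 = 35.57 ft²·°F·h/BTU
Q = 2470 × (69.3 − 15) / 35.57 = 3770 BTU/h
E = 3770 × 4370 = 16480000 BTU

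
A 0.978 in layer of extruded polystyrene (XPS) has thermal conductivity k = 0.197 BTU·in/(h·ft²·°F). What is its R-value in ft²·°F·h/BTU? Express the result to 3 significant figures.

R = L/k = 0.978/0.197 = 4.964 ft²·°F·h/BTU

4.96 ft²·°F·h/BTU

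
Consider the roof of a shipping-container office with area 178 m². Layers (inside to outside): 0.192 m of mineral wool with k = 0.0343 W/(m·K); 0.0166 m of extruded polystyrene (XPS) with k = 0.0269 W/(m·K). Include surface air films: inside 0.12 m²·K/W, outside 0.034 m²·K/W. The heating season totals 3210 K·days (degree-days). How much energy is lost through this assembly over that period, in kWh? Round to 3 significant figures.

2150 kWh

0.192/0.0343 = 5.598
0.0166/0.0269 = 0.6171
R_total = 0.12 + 5.598 + 0.6171 + 0.034 = 6.369 m²·K/W
E = A × HDD × 24 / R / 1000 = 178 × 3210 × 24 / 6.369 / 1000 = 2153 kWh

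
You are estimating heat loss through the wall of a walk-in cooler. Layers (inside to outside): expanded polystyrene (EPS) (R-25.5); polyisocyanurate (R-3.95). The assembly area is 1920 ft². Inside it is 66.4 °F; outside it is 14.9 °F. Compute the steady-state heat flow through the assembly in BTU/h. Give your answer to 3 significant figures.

R_total = 25.5 + 3.95 = 29.45 ft²·°F·h/BTU
Q = A·ΔT/R = 1920 × (66.4 − 14.9) / 29.45 = 3358 BTU/h

3360 BTU/h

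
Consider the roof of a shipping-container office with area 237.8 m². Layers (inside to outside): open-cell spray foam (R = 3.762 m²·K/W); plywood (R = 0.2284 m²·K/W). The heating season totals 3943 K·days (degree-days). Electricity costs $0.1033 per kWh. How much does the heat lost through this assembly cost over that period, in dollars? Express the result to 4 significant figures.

582.6 dollars

R_total = 3.762 + 0.2284 = 3.9904 m²·K/W
E = A × HDD × 24 / R / 1000 = 237.8 × 3943 × 24 / 3.9904 / 1000 = 5639.4 kWh
Cost = 5639.4 × 0.1033 = $582.55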